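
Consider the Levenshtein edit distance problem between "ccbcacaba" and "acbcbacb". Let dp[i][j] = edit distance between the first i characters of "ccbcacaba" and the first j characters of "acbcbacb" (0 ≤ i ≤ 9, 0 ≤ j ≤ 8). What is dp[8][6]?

   ''  a  c  b  c  b  a  c  b
''  0  1  2  3  4  5  6  7  8
 c  1  1  1  2  3  4  5  6  7
 c  2  2  1  2  2  3  4  5  6
 b  3  3  2  1  2  2  3  4  5
 c  4  4  3  2  1  2  3  3  4
 a  5  4  4  3  2  2  2  3  4
 c  6  5  4  4  3  3  3  2  3
 a  7  6  5  5  4  4  3  3  3
 b  8  7  6  5  5  4  4  4  3
 a  9  8  7  6  6  5  4  5  4

4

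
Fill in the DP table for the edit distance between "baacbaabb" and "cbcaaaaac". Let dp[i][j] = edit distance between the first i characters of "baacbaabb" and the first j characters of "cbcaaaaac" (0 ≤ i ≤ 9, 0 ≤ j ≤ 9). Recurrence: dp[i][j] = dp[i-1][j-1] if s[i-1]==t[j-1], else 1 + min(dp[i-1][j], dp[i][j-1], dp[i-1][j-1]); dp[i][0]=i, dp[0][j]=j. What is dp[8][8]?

5

   ''  c  b  c  a  a  a  a  a  c
''  0  1  2  3  4  5  6  7  8  9
 b  1  1  1  2  3  4  5  6  7  8
 a  2  2  2  2  2  3  4  5  6  7
 a  3  3  3  3  2  2  3  4  5  6
 c  4  3  4  3  3  3  3  4  5  5
 b  5  4  3  4  4  4  4  4  5  6
 a  6  5  4  4  4  4  4  4  4  5
 a  7  6  5  5  4  4  4  4  4  5
 b  8  7  6  6  5  5  5  5  5  5
 b  9  8  7  7  6  6  6  6  6  6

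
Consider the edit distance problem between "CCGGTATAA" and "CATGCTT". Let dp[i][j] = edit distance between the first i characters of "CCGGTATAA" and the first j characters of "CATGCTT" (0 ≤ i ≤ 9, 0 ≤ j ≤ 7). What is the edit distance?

6

   ''  C  A  T  G  C  T  T
''  0  1  2  3  4  5  6  7
 C  1  0  1  2  3  4  5  6
 C  2  1  1  2  3  3  4  5
 G  3  2  2  2  2  3  4  5
 G  4  3  3  3  2  3  4  5
 T  5  4  4  3  3  3  3  4
 A  6  5  4  4  4  4  4  4
 T  7  6  5  4  5  5  4  4
 A  8  7  6  5  5  6  5  5
 A  9  8  7  6  6  6  6  6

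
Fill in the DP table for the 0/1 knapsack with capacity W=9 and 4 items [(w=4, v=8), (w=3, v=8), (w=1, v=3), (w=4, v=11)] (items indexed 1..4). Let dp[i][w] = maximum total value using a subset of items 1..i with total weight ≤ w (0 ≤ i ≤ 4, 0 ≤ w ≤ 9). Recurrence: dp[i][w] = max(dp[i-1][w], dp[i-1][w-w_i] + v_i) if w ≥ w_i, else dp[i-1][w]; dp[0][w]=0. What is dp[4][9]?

22

i\w   0   1   2   3   4   5   6   7   8   9
  0   0   0   0   0   0   0   0   0   0   0
  1   0   0   0   0   8   8   8   8   8   8
  2   0   0   0   8   8   8   8  16  16  16
  3   0   3   3   8  11  11  11  16  19  19
  4   0   3   3   8  11  14  14  19  22  22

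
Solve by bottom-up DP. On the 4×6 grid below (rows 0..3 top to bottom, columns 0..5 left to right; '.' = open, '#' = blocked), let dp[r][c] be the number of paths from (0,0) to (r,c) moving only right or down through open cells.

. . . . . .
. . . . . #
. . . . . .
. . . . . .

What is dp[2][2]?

6

r\c   0   1   2   3   4   5
  0   1   1   1   1   1   1
  1   1   2   3   4   5   0
  2   1   3   6  10  15  15
  3   1   4  10  20  35  50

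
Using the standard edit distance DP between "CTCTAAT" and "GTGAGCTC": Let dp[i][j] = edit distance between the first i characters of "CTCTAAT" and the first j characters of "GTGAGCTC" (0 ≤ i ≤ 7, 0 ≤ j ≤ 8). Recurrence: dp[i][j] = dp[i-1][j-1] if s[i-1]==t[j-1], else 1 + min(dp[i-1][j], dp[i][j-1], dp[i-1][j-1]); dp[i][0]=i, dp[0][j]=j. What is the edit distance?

   ''  G  T  G  A  G  C  T  C
''  0  1  2  3  4  5  6  7  8
 C  1  1  2  3  4  5  5  6  7
 T  2  2  1  2  3  4  5  5  6
 C  3  3  2  2  3  4  4  5  5
 T  4  4  3  3  3  4  5  4  5
 A  5  5  4  4  3  4  5  5  5
 A  6  6  5  5  4  4  5  6  6
 T  7  7  6  6  5  5  5  5  6

6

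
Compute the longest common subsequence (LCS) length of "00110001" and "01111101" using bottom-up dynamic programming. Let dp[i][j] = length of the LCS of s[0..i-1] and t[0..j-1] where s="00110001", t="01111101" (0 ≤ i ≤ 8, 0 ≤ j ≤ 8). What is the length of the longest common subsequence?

5

   ''  0  1  1  1  1  1  0  1
''  0  0  0  0  0  0  0  0  0
 0  0  1  1  1  1  1  1  1  1
 0  0  1  1  1  1  1  1  2  2
 1  0  1  2  2  2  2  2  2  3
 1  0  1  2  3  3  3  3  3  3
 0  0  1  2  3  3  3  3  4  4
 0  0  1  2  3  3  3  3  4  4
 0  0  1  2  3  3  3  3  4  4
 1  0  1  2  3  4  4  4  4  5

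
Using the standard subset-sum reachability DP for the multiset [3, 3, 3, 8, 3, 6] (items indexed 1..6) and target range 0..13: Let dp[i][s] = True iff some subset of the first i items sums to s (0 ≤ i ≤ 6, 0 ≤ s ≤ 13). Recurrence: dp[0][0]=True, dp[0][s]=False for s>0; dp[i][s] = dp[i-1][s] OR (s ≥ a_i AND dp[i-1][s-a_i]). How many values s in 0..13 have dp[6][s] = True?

i\s   0   1   2   3   4   5   6   7   8   9  10  11  12  13
  0   T   F   F   F   F   F   F   F   F   F   F   F   F   F
  1   T   F   F   T   F   F   F   F   F   F   F   F   F   F
  2   T   F   F   T   F   F   T   F   F   F   F   F   F   F
  3   T   F   F   T   F   F   T   F   F   T   F   F   F   F
  4   T   F   F   T   F   F   T   F   T   T   F   T   F   F
  5   T   F   F   T   F   F   T   F   T   T   F   T   T   F
  6   T   F   F   T   F   F   T   F   T   T   F   T   T   F

7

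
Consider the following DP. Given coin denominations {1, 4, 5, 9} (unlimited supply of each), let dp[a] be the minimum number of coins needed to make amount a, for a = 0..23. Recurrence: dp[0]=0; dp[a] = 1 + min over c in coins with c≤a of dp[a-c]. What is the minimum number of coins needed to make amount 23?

3

 a  0  1  2  3  4  5  6  7  8  9 10 11 12 13 14 15 16 17 18 19 20 21 22 23
dp  0  1  2  3  1  1  2  3  2  1  2  3  3  2  2  3  4  3  2  3  4  4  3  3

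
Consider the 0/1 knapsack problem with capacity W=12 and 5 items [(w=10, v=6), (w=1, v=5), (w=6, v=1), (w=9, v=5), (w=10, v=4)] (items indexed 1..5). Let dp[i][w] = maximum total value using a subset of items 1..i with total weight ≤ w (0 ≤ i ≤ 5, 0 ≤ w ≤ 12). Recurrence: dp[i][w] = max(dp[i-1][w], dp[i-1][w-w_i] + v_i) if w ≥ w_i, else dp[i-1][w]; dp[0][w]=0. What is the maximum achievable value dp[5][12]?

i\w   0   1   2   3   4   5   6   7   8   9  10  11  12
  0   0   0   0   0   0   0   0   0   0   0   0   0   0
  1   0   0   0   0   0   0   0   0   0   0   6   6   6
  2   0   5   5   5   5   5   5   5   5   5   6  11  11
  3   0   5   5   5   5   5   5   6   6   6   6  11  11
  4   0   5   5   5   5   5   5   6   6   6  10  11  11
  5   0   5   5   5   5   5   5   6   6   6  10  11  11

11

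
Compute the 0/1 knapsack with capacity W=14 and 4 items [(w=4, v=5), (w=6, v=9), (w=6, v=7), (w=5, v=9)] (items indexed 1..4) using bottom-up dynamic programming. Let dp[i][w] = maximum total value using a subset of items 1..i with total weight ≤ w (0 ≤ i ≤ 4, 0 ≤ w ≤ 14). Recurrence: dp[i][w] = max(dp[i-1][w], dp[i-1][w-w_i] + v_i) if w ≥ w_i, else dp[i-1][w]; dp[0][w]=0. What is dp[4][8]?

i\w   0   1   2   3   4   5   6   7   8   9  10  11  12  13  14
  0   0   0   0   0   0   0   0   0   0   0   0   0   0   0   0
  1   0   0   0   0   5   5   5   5   5   5   5   5   5   5   5
  2   0   0   0   0   5   5   9   9   9   9  14  14  14  14  14
  3   0   0   0   0   5   5   9   9   9   9  14  14  16  16  16
  4   0   0   0   0   5   9   9   9   9  14  14  18  18  18  18

9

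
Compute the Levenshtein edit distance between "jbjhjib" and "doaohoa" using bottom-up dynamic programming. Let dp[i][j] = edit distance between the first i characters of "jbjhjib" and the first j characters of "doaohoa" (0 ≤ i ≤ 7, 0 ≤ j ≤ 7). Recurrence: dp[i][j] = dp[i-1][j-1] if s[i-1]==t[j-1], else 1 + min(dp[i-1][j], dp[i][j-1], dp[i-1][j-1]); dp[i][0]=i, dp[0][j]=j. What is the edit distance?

7

   ''  d  o  a  o  h  o  a
''  0  1  2  3  4  5  6  7
 j  1  1  2  3  4  5  6  7
 b  2  2  2  3  4  5  6  7
 j  3  3  3  3  4  5  6  7
 h  4  4  4  4  4  4  5  6
 j  5  5  5  5  5  5  5  6
 i  6  6  6  6  6  6  6  6
 b  7  7  7  7  7  7  7  7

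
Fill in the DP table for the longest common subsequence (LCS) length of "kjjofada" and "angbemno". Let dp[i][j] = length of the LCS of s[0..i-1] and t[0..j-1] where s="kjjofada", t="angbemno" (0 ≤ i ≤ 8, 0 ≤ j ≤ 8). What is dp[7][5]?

   ''  a  n  g  b  e  m  n  o
''  0  0  0  0  0  0  0  0  0
 k  0  0  0  0  0  0  0  0  0
 j  0  0  0  0  0  0  0  0  0
 j  0  0  0  0  0  0  0  0  0
 o  0  0  0  0  0  0  0  0  1
 f  0  0  0  0  0  0  0  0  1
 a  0  1  1  1  1  1  1  1  1
 d  0  1  1  1  1  1  1  1  1
 a  0  1  1  1  1  1  1  1  1

1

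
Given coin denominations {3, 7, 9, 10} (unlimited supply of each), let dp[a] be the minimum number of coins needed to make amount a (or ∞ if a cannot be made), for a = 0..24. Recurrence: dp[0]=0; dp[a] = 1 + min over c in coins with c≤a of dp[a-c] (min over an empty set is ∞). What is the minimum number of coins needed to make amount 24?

 a  0  1  2  3  4  5  6  7  8  9 10 11 12 13 14 15 16 17 18 19 20 21 22 23 24
dp  0  -  -  1  -  -  2  1  -  1  1  -  2  2  2  3  2  2  2  2  2  3  3  3  3
(- denotes ∞ / unreachable)

3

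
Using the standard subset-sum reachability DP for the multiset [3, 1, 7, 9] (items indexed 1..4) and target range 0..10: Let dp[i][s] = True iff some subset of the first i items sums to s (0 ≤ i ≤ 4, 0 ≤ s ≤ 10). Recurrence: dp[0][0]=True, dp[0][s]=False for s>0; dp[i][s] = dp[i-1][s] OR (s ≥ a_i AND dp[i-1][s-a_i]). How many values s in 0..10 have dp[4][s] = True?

i\s   0   1   2   3   4   5   6   7   8   9  10
  0   T   F   F   F   F   F   F   F   F   F   F
  1   T   F   F   T   F   F   F   F   F   F   F
  2   T   T   F   T   T   F   F   F   F   F   F
  3   T   T   F   T   T   F   F   T   T   F   T
  4   T   T   F   T   T   F   F   T   T   T   T

8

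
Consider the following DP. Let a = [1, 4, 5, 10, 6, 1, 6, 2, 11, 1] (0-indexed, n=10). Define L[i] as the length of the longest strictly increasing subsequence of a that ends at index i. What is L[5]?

1

   i    0    1    2    3    4    5    6    7    8    9
a[i]    1    4    5   10    6    1    6    2   11    1
L[i]    1    2    3    4    4    1    4    2    5    1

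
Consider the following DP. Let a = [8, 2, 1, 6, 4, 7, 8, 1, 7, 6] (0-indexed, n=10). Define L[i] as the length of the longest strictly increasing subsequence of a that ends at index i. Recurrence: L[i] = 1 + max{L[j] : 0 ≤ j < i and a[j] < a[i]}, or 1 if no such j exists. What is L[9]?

   i    0    1    2    3    4    5    6    7    8    9
a[i]    8    2    1    6    4    7    8    1    7    6
L[i]    1    1    1    2    2    3    4    1    3    3

3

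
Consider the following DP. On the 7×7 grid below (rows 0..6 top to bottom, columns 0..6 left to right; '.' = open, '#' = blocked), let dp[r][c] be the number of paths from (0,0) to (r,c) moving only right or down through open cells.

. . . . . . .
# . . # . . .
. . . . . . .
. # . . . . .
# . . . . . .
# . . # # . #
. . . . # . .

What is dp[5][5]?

r\c   0   1   2   3   4   5   6
  0   1   1   1   1   1   1   1
  1   0   1   2   0   1   2   3
  2   0   1   3   3   4   6   9
  3   0   0   3   6  10  16  25
  4   0   0   3   9  19  35  60
  5   0   0   3   0   0  35   0
  6   0   0   3   3   0  35  35

35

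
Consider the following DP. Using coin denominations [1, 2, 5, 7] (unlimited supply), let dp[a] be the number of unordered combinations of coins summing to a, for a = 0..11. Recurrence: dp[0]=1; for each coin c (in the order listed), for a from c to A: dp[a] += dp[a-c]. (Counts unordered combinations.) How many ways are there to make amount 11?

14

after  coin     0     1     2     3     4     5     6     7     8     9    10    11
          1     1     1     1     1     1     1     1     1     1     1     1     1
          2     1     1     2     2     3     3     4     4     5     5     6     6
          5     1     1     2     2     3     4     5     6     7     8    10    11
          7     1     1     2     2     3     4     5     7     8    10    12    14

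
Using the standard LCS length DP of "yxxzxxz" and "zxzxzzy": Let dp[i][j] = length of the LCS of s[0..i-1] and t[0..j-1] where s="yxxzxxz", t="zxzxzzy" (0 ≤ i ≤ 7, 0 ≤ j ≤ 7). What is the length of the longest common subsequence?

4

   ''  z  x  z  x  z  z  y
''  0  0  0  0  0  0  0  0
 y  0  0  0  0  0  0  0  1
 x  0  0  1  1  1  1  1  1
 x  0  0  1  1  2  2  2  2
 z  0  1  1  2  2  3  3  3
 x  0  1  2  2  3  3  3  3
 x  0  1  2  2  3  3  3  3
 z  0  1  2  3  3  4  4  4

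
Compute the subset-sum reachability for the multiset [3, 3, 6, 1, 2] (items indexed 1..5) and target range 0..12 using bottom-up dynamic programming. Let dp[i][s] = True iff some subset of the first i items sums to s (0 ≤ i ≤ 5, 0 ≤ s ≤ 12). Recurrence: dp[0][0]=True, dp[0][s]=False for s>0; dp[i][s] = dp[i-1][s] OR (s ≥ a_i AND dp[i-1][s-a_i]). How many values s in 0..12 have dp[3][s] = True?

i\s   0   1   2   3   4   5   6   7   8   9  10  11  12
  0   T   F   F   F   F   F   F   F   F   F   F   F   F
  1   T   F   F   T   F   F   F   F   F   F   F   F   F
  2   T   F   F   T   F   F   T   F   F   F   F   F   F
  3   T   F   F   T   F   F   T   F   F   T   F   F   T
  4   T   T   F   T   T   F   T   T   F   T   T   F   T
  5   T   T   T   T   T   T   T   T   T   T   T   T   T

5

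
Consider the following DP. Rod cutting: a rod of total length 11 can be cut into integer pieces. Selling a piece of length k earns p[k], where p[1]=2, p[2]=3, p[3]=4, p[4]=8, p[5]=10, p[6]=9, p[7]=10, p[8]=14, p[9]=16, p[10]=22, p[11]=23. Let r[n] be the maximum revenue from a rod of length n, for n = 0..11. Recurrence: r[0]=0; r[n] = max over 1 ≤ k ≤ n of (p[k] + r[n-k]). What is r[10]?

   n    0    1    2    3    4    5    6    7    8    9   10   11
r[n]    0    2    4    6    8   10   12   14   16   18   22   24

22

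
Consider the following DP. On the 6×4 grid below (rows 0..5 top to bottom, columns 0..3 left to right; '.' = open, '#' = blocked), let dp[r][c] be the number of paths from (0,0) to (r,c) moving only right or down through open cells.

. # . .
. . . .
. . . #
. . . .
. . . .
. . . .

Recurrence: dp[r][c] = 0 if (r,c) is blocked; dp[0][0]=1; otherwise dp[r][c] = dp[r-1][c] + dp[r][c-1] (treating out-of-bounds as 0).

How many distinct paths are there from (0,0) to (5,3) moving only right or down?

31

r\c   0   1   2   3
  0   1   0   0   0
  1   1   1   1   1
  2   1   2   3   0
  3   1   3   6   6
  4   1   4  10  16
  5   1   5  15  31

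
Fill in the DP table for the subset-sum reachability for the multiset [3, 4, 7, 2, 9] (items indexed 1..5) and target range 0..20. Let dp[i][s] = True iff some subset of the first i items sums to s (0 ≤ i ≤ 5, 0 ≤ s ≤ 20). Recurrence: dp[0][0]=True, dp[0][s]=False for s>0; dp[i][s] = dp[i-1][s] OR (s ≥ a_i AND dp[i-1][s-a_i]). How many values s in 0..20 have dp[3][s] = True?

i\s   0   1   2   3   4   5   6   7   8   9  10  11  12  13  14  15  16  17  18  19  20
  0   T   F   F   F   F   F   F   F   F   F   F   F   F   F   F   F   F   F   F   F   F
  1   T   F   F   T   F   F   F   F   F   F   F   F   F   F   F   F   F   F   F   F   F
  2   T   F   F   T   T   F   F   T   F   F   F   F   F   F   F   F   F   F   F   F   F
  3   T   F   F   T   T   F   F   T   F   F   T   T   F   F   T   F   F   F   F   F   F
  4   T   F   T   T   T   T   T   T   F   T   T   T   T   T   T   F   T   F   F   F   F
  5   T   F   T   T   T   T   T   T   F   T   T   T   T   T   T   T   T   F   T   T   T

7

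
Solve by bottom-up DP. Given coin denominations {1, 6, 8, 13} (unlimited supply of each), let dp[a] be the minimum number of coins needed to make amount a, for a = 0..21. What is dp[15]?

3

 a  0  1  2  3  4  5  6  7  8  9 10 11 12 13 14 15 16 17 18 19 20 21
dp  0  1  2  3  4  5  1  2  1  2  3  4  2  1  2  3  2  3  3  2  3  2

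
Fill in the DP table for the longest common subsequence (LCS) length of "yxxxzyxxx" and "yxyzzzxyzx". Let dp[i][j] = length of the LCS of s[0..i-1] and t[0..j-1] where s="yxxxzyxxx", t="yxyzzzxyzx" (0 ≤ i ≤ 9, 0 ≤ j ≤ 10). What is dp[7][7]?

4

   ''  y  x  y  z  z  z  x  y  z  x
''  0  0  0  0  0  0  0  0  0  0  0
 y  0  1  1  1  1  1  1  1  1  1  1
 x  0  1  2  2  2  2  2  2  2  2  2
 x  0  1  2  2  2  2  2  3  3  3  3
 x  0  1  2  2  2  2  2  3  3  3  4
 z  0  1  2  2  3  3  3  3  3  4  4
 y  0  1  2  3  3  3  3  3  4  4  4
 x  0  1  2  3  3  3  3  4  4  4  5
 x  0  1  2  3  3  3  3  4  4  4  5
 x  0  1  2  3  3  3  3  4  4  4  5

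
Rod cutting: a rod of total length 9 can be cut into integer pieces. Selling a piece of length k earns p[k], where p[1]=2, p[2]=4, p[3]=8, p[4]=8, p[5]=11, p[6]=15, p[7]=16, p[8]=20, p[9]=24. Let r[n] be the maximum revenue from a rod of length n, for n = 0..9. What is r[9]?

24

   n    0    1    2    3    4    5    6    7    8    9
r[n]    0    2    4    8   10   12   16   18   20   24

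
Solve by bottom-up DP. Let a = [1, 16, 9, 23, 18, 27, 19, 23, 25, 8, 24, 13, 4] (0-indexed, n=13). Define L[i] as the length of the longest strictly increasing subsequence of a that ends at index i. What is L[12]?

2

   i    0    1    2    3    4    5    6    7    8    9   10   11   12
a[i]    1   16    9   23   18   27   19   23   25    8   24   13    4
L[i]    1    2    2    3    3    4    4    5    6    2    6    3    2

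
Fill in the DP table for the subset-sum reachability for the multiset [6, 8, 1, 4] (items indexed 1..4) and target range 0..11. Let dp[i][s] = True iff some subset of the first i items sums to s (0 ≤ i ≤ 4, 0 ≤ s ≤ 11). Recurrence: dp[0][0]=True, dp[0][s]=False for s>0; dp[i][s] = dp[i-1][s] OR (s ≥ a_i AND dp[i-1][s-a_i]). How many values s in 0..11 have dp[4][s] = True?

10

i\s   0   1   2   3   4   5   6   7   8   9  10  11
  0   T   F   F   F   F   F   F   F   F   F   F   F
  1   T   F   F   F   F   F   T   F   F   F   F   F
  2   T   F   F   F   F   F   T   F   T   F   F   F
  3   T   T   F   F   F   F   T   T   T   T   F   F
  4   T   T   F   F   T   T   T   T   T   T   T   T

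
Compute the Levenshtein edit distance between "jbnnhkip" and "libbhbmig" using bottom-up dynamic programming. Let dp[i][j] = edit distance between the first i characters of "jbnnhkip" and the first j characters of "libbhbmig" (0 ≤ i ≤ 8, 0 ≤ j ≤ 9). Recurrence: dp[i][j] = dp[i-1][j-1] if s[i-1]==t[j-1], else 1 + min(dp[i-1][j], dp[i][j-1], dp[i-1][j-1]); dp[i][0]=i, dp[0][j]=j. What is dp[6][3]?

   ''  l  i  b  b  h  b  m  i  g
''  0  1  2  3  4  5  6  7  8  9
 j  1  1  2  3  4  5  6  7  8  9
 b  2  2  2  2  3  4  5  6  7  8
 n  3  3  3  3  3  4  5  6  7  8
 n  4  4  4  4  4  4  5  6  7  8
 h  5  5  5  5  5  4  5  6  7  8
 k  6  6  6  6  6  5  5  6  7  8
 i  7  7  6  7  7  6  6  6  6  7
 p  8  8  7  7  8  7  7  7  7  7

6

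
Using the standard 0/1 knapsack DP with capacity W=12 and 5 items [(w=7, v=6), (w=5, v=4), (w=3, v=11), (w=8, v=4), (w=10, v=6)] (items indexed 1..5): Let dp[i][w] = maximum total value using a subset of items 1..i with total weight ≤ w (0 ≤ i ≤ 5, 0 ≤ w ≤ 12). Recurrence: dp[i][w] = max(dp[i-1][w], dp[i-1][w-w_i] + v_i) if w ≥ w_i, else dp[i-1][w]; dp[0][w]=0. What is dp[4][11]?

i\w   0   1   2   3   4   5   6   7   8   9  10  11  12
  0   0   0   0   0   0   0   0   0   0   0   0   0   0
  1   0   0   0   0   0   0   0   6   6   6   6   6   6
  2   0   0   0   0   0   4   4   6   6   6   6   6  10
  3   0   0   0  11  11  11  11  11  15  15  17  17  17
  4   0   0   0  11  11  11  11  11  15  15  17  17  17
  5   0   0   0  11  11  11  11  11  15  15  17  17  17

17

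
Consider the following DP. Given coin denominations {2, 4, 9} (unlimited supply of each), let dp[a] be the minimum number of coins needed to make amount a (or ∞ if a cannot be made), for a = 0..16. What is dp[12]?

 a  0  1  2  3  4  5  6  7  8  9 10 11 12 13 14 15 16
dp  0  -  1  -  1  -  2  -  2  1  3  2  3  2  4  3  4
(- denotes ∞ / unreachable)

3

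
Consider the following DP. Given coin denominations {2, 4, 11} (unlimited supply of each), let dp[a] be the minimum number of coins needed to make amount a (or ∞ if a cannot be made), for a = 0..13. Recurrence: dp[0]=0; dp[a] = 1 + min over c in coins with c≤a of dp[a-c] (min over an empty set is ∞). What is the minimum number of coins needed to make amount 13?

 a  0  1  2  3  4  5  6  7  8  9 10 11 12 13
dp  0  -  1  -  1  -  2  -  2  -  3  1  3  2
(- denotes ∞ / unreachable)

2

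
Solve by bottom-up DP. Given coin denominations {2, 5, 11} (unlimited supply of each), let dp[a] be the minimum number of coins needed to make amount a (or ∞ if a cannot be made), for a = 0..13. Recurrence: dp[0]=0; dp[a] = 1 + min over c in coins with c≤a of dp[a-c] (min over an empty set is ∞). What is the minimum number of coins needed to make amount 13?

 a  0  1  2  3  4  5  6  7  8  9 10 11 12 13
dp  0  -  1  -  2  1  3  2  4  3  2  1  3  2
(- denotes ∞ / unreachable)

2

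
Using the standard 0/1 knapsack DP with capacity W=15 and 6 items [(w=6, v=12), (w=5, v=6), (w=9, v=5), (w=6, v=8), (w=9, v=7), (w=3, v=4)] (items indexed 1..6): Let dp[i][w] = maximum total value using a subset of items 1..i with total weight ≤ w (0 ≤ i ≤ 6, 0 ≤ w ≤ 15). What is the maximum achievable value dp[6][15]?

24

i\w   0   1   2   3   4   5   6   7   8   9  10  11  12  13  14  15
  0   0   0   0   0   0   0   0   0   0   0   0   0   0   0   0   0
  1   0   0   0   0   0   0  12  12  12  12  12  12  12  12  12  12
  2   0   0   0   0   0   6  12  12  12  12  12  18  18  18  18  18
  3   0   0   0   0   0   6  12  12  12  12  12  18  18  18  18  18
  4   0   0   0   0   0   6  12  12  12  12  12  18  20  20  20  20
  5   0   0   0   0   0   6  12  12  12  12  12  18  20  20  20  20
  6   0   0   0   4   4   6  12  12  12  16  16  18  20  20  22  24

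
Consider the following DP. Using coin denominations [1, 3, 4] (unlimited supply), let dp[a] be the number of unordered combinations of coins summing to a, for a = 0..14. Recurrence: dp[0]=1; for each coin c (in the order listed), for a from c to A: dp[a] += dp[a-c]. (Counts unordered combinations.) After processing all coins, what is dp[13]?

12

after  coin     0     1     2     3     4     5     6     7     8     9    10    11    12    13    14
          1     1     1     1     1     1     1     1     1     1     1     1     1     1     1     1
          3     1     1     1     2     2     2     3     3     3     4     4     4     5     5     5
          4     1     1     1     2     3     3     4     5     6     7     8     9    11    12    13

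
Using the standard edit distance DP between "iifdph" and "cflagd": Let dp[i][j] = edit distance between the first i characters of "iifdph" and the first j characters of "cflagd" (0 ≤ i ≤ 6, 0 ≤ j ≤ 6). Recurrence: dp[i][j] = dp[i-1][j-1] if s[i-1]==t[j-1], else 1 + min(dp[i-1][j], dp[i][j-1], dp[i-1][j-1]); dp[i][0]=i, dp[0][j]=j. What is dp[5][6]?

6

   ''  c  f  l  a  g  d
''  0  1  2  3  4  5  6
 i  1  1  2  3  4  5  6
 i  2  2  2  3  4  5  6
 f  3  3  2  3  4  5  6
 d  4  4  3  3  4  5  5
 p  5  5  4  4  4  5  6
 h  6  6  5  5  5  5  6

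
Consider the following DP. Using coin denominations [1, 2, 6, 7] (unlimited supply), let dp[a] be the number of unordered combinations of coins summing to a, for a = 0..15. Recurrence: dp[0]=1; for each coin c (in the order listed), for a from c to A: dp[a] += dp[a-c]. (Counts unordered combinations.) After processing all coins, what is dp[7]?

after  coin     0     1     2     3     4     5     6     7     8     9    10    11    12    13    14    15
          1     1     1     1     1     1     1     1     1     1     1     1     1     1     1     1     1
          2     1     1     2     2     3     3     4     4     5     5     6     6     7     7     8     8
          6     1     1     2     2     3     3     5     5     7     7     9     9    12    12    15    15
          7     1     1     2     2     3     3     5     6     8     9    11    12    15    17    21    23

6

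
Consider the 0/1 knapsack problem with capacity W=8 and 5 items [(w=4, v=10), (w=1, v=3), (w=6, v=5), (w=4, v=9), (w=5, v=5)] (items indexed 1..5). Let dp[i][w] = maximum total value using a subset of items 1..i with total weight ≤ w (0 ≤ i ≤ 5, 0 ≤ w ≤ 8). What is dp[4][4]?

10

i\w   0   1   2   3   4   5   6   7   8
  0   0   0   0   0   0   0   0   0   0
  1   0   0   0   0  10  10  10  10  10
  2   0   3   3   3  10  13  13  13  13
  3   0   3   3   3  10  13  13  13  13
  4   0   3   3   3  10  13  13  13  19
  5   0   3   3   3  10  13  13  13  19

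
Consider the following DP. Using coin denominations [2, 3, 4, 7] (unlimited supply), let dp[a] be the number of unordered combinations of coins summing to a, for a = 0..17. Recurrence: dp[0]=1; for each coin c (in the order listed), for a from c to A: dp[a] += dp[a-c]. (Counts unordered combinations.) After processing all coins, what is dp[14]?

after  coin     0     1     2     3     4     5     6     7     8     9    10    11    12    13    14    15    16    17
          2     1     0     1     0     1     0     1     0     1     0     1     0     1     0     1     0     1     0
          3     1     0     1     1     1     1     2     1     2     2     2     2     3     2     3     3     3     3
          4     1     0     1     1     2     1     3     2     4     3     5     4     7     5     8     7    10     8
          7     1     0     1     1     2     1     3     3     4     4     6     6     8     8    11    11    14    14

11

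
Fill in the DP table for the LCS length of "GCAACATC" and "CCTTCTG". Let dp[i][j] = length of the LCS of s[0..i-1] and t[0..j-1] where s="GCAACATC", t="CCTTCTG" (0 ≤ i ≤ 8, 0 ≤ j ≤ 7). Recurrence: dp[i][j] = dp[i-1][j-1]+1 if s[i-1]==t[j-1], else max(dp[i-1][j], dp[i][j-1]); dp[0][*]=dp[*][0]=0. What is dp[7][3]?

   ''  C  C  T  T  C  T  G
''  0  0  0  0  0  0  0  0
 G  0  0  0  0  0  0  0  1
 C  0  1  1  1  1  1  1  1
 A  0  1  1  1  1  1  1  1
 A  0  1  1  1  1  1  1  1
 C  0  1  2  2  2  2  2  2
 A  0  1  2  2  2  2  2  2
 T  0  1  2  3  3  3  3  3
 C  0  1  2  3  3  4  4  4

3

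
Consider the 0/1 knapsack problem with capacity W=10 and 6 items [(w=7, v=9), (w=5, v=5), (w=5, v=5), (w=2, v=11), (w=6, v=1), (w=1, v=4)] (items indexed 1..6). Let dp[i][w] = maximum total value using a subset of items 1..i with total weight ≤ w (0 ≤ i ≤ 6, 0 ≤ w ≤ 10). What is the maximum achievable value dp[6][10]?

24

i\w   0   1   2   3   4   5   6   7   8   9  10
  0   0   0   0   0   0   0   0   0   0   0   0
  1   0   0   0   0   0   0   0   9   9   9   9
  2   0   0   0   0   0   5   5   9   9   9   9
  3   0   0   0   0   0   5   5   9   9   9  10
  4   0   0  11  11  11  11  11  16  16  20  20
  5   0   0  11  11  11  11  11  16  16  20  20
  6   0   4  11  15  15  15  15  16  20  20  24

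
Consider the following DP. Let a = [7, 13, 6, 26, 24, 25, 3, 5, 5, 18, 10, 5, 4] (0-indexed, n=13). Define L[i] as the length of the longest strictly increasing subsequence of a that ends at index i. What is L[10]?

3

   i    0    1    2    3    4    5    6    7    8    9   10   11   12
a[i]    7   13    6   26   24   25    3    5    5   18   10    5    4
L[i]    1    2    1    3    3    4    1    2    2    3    3    2    2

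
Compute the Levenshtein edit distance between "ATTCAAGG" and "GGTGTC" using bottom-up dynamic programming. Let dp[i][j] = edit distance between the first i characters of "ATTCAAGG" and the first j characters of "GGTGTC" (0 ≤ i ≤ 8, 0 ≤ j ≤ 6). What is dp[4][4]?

3

   ''  G  G  T  G  T  C
''  0  1  2  3  4  5  6
 A  1  1  2  3  4  5  6
 T  2  2  2  2  3  4  5
 T  3  3  3  2  3  3  4
 C  4  4  4  3  3  4  3
 A  5  5  5  4  4  4  4
 A  6  6  6  5  5  5  5
 G  7  6  6  6  5  6  6
 G  8  7  6  7  6  6  7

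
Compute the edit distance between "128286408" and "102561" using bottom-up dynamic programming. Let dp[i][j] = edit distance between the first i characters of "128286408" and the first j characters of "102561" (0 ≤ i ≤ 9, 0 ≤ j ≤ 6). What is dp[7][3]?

   ''  1  0  2  5  6  1
''  0  1  2  3  4  5  6
 1  1  0  1  2  3  4  5
 2  2  1  1  1  2  3  4
 8  3  2  2  2  2  3  4
 2  4  3  3  2  3  3  4
 8  5  4  4  3  3  4  4
 6  6  5  5  4  4  3  4
 4  7  6  6  5  5  4  4
 0  8  7  6  6  6  5  5
 8  9  8  7  7  7  6  6

5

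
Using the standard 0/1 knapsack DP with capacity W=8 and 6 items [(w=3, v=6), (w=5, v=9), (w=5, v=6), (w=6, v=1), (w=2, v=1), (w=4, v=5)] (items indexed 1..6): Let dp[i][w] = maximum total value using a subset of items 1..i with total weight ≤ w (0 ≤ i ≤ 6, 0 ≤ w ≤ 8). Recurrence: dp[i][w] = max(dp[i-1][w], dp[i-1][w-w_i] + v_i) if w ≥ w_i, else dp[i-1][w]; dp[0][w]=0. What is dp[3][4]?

i\w   0   1   2   3   4   5   6   7   8
  0   0   0   0   0   0   0   0   0   0
  1   0   0   0   6   6   6   6   6   6
  2   0   0   0   6   6   9   9   9  15
  3   0   0   0   6   6   9   9   9  15
  4   0   0   0   6   6   9   9   9  15
  5   0   0   1   6   6   9   9  10  15
  6   0   0   1   6   6   9   9  11  15

6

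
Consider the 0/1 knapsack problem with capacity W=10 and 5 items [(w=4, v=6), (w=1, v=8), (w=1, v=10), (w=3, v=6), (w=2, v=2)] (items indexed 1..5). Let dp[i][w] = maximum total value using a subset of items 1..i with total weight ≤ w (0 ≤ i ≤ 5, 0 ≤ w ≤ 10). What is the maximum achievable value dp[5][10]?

i\w   0   1   2   3   4   5   6   7   8   9  10
  0   0   0   0   0   0   0   0   0   0   0   0
  1   0   0   0   0   6   6   6   6   6   6   6
  2   0   8   8   8   8  14  14  14  14  14  14
  3   0  10  18  18  18  18  24  24  24  24  24
  4   0  10  18  18  18  24  24  24  24  30  30
  5   0  10  18  18  20  24  24  26  26  30  30

30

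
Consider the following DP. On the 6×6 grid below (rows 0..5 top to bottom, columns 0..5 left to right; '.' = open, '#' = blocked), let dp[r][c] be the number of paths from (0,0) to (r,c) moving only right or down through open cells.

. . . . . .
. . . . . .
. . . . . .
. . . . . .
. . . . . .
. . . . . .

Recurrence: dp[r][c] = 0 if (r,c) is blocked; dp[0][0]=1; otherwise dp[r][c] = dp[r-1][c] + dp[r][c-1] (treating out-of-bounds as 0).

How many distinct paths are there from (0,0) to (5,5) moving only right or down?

r\c   0   1   2   3   4   5
  0   1   1   1   1   1   1
  1   1   2   3   4   5   6
  2   1   3   6  10  15  21
  3   1   4  10  20  35  56
  4   1   5  15  35  70 126
  5   1   6  21  56 126 252

252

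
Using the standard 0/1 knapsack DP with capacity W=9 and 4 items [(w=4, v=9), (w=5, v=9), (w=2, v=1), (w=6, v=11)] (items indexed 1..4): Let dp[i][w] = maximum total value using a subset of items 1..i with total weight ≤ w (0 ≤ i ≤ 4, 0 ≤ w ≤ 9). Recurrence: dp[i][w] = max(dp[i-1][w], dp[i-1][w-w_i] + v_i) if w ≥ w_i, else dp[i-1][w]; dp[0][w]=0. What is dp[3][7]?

10

i\w   0   1   2   3   4   5   6   7   8   9
  0   0   0   0   0   0   0   0   0   0   0
  1   0   0   0   0   9   9   9   9   9   9
  2   0   0   0   0   9   9   9   9   9  18
  3   0   0   1   1   9   9  10  10  10  18
  4   0   0   1   1   9   9  11  11  12  18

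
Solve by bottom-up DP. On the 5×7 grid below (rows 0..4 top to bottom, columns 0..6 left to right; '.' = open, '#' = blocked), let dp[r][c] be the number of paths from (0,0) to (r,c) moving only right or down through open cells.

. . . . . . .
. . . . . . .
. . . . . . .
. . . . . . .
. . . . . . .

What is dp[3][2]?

r\c   0   1   2   3   4   5   6
  0   1   1   1   1   1   1   1
  1   1   2   3   4   5   6   7
  2   1   3   6  10  15  21  28
  3   1   4  10  20  35  56  84
  4   1   5  15  35  70 126 210

10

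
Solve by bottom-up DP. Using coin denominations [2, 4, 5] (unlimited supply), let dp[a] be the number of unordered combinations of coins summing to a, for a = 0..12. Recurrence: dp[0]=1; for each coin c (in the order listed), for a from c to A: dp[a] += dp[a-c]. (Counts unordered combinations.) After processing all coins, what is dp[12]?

5

after  coin     0     1     2     3     4     5     6     7     8     9    10    11    12
          2     1     0     1     0     1     0     1     0     1     0     1     0     1
          4     1     0     1     0     2     0     2     0     3     0     3     0     4
          5     1     0     1     0     2     1     2     1     3     2     4     2     5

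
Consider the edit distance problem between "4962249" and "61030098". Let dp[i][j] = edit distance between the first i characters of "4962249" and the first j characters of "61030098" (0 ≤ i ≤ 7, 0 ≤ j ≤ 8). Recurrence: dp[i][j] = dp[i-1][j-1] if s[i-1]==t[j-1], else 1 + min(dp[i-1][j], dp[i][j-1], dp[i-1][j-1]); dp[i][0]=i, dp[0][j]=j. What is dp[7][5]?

   ''  6  1  0  3  0  0  9  8
''  0  1  2  3  4  5  6  7  8
 4  1  1  2  3  4  5  6  7  8
 9  2  2  2  3  4  5  6  6  7
 6  3  2  3  3  4  5  6  7  7
 2  4  3  3  4  4  5  6  7  8
 2  5  4  4  4  5  5  6  7  8
 4  6  5  5  5  5  6  6  7  8
 9  7  6  6  6  6  6  7  6  7

6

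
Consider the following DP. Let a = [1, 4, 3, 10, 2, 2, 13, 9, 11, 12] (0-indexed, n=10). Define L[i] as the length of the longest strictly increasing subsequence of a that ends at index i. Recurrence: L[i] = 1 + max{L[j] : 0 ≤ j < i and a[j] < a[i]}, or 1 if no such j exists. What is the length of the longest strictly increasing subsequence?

   i    0    1    2    3    4    5    6    7    8    9
a[i]    1    4    3   10    2    2   13    9   11   12
L[i]    1    2    2    3    2    2    4    3    4    5

5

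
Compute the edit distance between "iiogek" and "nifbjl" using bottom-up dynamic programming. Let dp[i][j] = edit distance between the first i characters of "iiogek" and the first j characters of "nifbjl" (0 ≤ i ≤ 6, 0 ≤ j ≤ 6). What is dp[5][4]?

   ''  n  i  f  b  j  l
''  0  1  2  3  4  5  6
 i  1  1  1  2  3  4  5
 i  2  2  1  2  3  4  5
 o  3  3  2  2  3  4  5
 g  4  4  3  3  3  4  5
 e  5  5  4  4  4  4  5
 k  6  6  5  5  5  5  5

4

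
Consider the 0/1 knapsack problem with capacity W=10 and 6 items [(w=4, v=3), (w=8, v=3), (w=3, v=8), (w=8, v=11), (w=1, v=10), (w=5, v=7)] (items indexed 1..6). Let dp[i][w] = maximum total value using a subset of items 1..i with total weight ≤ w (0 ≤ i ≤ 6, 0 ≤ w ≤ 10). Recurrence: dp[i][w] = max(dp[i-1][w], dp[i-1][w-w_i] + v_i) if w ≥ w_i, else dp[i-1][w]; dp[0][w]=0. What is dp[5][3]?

i\w   0   1   2   3   4   5   6   7   8   9  10
  0   0   0   0   0   0   0   0   0   0   0   0
  1   0   0   0   0   3   3   3   3   3   3   3
  2   0   0   0   0   3   3   3   3   3   3   3
  3   0   0   0   8   8   8   8  11  11  11  11
  4   0   0   0   8   8   8   8  11  11  11  11
  5   0  10  10  10  18  18  18  18  21  21  21
  6   0  10  10  10  18  18  18  18  21  25  25

10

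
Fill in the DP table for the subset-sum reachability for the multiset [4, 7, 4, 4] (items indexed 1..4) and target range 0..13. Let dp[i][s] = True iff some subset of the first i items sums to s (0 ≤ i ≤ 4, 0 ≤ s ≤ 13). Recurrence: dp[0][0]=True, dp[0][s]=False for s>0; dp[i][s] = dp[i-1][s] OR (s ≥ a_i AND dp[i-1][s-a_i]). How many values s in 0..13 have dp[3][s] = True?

5

i\s   0   1   2   3   4   5   6   7   8   9  10  11  12  13
  0   T   F   F   F   F   F   F   F   F   F   F   F   F   F
  1   T   F   F   F   T   F   F   F   F   F   F   F   F   F
  2   T   F   F   F   T   F   F   T   F   F   F   T   F   F
  3   T   F   F   F   T   F   F   T   T   F   F   T   F   F
  4   T   F   F   F   T   F   F   T   T   F   F   T   T   F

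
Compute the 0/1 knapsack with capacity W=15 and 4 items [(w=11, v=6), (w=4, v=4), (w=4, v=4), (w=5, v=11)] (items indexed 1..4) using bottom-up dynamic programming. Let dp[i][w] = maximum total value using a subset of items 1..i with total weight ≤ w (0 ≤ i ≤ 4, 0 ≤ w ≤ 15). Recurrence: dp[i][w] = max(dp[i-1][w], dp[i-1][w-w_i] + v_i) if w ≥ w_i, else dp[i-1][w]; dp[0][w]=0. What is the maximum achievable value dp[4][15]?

i\w   0   1   2   3   4   5   6   7   8   9  10  11  12  13  14  15
  0   0   0   0   0   0   0   0   0   0   0   0   0   0   0   0   0
  1   0   0   0   0   0   0   0   0   0   0   0   6   6   6   6   6
  2   0   0   0   0   4   4   4   4   4   4   4   6   6   6   6  10
  3   0   0   0   0   4   4   4   4   8   8   8   8   8   8   8  10
  4   0   0   0   0   4  11  11  11  11  15  15  15  15  19  19  19

19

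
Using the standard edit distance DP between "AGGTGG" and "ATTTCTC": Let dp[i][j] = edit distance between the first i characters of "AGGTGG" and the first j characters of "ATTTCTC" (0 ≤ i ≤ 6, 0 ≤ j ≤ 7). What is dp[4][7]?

   ''  A  T  T  T  C  T  C
''  0  1  2  3  4  5  6  7
 A  1  0  1  2  3  4  5  6
 G  2  1  1  2  3  4  5  6
 G  3  2  2  2  3  4  5  6
 T  4  3  2  2  2  3  4  5
 G  5  4  3  3  3  3  4  5
 G  6  5  4  4  4  4  4  5

5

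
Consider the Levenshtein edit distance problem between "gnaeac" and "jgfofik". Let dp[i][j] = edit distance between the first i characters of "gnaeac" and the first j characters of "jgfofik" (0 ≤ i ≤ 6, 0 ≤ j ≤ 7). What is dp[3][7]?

   ''  j  g  f  o  f  i  k
''  0  1  2  3  4  5  6  7
 g  1  1  1  2  3  4  5  6
 n  2  2  2  2  3  4  5  6
 a  3  3  3  3  3  4  5  6
 e  4  4  4  4  4  4  5  6
 a  5  5  5  5  5  5  5  6
 c  6  6  6  6  6  6  6  6

6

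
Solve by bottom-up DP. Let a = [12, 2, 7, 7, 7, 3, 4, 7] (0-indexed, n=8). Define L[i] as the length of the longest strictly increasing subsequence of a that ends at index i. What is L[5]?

2

   i    0    1    2    3    4    5    6    7
a[i]   12    2    7    7    7    3    4    7
L[i]    1    1    2    2    2    2    3    4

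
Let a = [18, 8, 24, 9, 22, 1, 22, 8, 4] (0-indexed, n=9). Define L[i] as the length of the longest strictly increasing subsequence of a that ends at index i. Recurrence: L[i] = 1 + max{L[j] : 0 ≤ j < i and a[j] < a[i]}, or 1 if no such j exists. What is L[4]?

3

   i    0    1    2    3    4    5    6    7    8
a[i]   18    8   24    9   22    1   22    8    4
L[i]    1    1    2    2    3    1    3    2    2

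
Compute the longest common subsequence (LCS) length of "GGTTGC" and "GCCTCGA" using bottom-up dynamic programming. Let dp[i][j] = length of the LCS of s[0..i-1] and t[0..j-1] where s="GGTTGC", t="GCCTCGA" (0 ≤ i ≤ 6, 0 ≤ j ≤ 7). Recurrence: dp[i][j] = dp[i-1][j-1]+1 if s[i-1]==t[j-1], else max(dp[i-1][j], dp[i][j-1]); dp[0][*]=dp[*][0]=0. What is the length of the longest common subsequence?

   ''  G  C  C  T  C  G  A
''  0  0  0  0  0  0  0  0
 G  0  1  1  1  1  1  1  1
 G  0  1  1  1  1  1  2  2
 T  0  1  1  1  2  2  2  2
 T  0  1  1  1  2  2  2  2
 G  0  1  1  1  2  2  3  3
 C  0  1  2  2  2  3  3  3

3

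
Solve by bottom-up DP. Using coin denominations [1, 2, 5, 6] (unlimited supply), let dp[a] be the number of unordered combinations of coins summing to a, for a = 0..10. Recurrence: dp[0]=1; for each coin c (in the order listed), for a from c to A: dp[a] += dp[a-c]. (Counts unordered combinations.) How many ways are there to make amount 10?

after  coin     0     1     2     3     4     5     6     7     8     9    10
          1     1     1     1     1     1     1     1     1     1     1     1
          2     1     1     2     2     3     3     4     4     5     5     6
          5     1     1     2     2     3     4     5     6     7     8    10
          6     1     1     2     2     3     4     6     7     9    10    13

13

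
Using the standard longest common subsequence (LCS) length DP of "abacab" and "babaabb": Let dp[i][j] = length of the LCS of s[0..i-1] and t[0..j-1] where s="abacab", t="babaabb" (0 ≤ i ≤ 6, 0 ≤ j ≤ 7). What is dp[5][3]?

   ''  b  a  b  a  a  b  b
''  0  0  0  0  0  0  0  0
 a  0  0  1  1  1  1  1  1
 b  0  1  1  2  2  2  2  2
 a  0  1  2  2  3  3  3  3
 c  0  1  2  2  3  3  3  3
 a  0  1  2  2  3  4  4  4
 b  0  1  2  3  3  4  5  5

2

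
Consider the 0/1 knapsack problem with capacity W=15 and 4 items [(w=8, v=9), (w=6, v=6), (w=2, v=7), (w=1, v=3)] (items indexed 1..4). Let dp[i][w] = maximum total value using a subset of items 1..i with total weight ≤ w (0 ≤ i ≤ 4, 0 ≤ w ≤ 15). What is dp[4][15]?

i\w   0   1   2   3   4   5   6   7   8   9  10  11  12  13  14  15
  0   0   0   0   0   0   0   0   0   0   0   0   0   0   0   0   0
  1   0   0   0   0   0   0   0   0   9   9   9   9   9   9   9   9
  2   0   0   0   0   0   0   6   6   9   9   9   9   9   9  15  15
  3   0   0   7   7   7   7   7   7  13  13  16  16  16  16  16  16
  4   0   3   7  10  10  10  10  10  13  16  16  19  19  19  19  19

19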